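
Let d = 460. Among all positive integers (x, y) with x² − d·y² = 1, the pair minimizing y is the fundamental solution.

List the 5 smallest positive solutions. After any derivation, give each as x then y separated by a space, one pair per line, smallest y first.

√460 → a₀=21, period (2,4,3,1,2,10,2,1,3,4,2,42); ℓ=12 even so k=11
i=0: a=21 ⇒ p=21, q=1
…
i=2: a=4 ⇒ p=193, q=9
…
i=4: a=1 ⇒ p=815, q=38
…
i=6: a=10 ⇒ p=23335, q=1088
i=7: a=2 ⇒ p=48922, q=2281
…
i=9: a=3 ⇒ p=265693, q=12388
i=10: a=4 ⇒ p=1135029, q=52921
i=11: a=2 ⇒ p=2535751, q=118230
→ (2535751, 118230).  Check: 2535751²=6430033134001, 460·118230²=6430033134000, difference 1.
k=2:  x_2 = 2535751·2535751+460·118230·118230 = 12860066268001,  y_2 = 2535751·118230+118230·2535751 = 599603681460
k=3:  x_3 = 2535751·12860066268001+460·118230·599603681460 = 65219851798297071751,  y_3 = 2535751·599603681460+118230·12860066268001 = 3040891269731634690
k=4:  x_4 = 2535751·65219851798297071751+460·118230·3040891269731634690 = 330762608834754335913072001,  y_4 = 2535751·3040891269731634690+118230·65219851798297071751 = 15421886156225925189922920
k=5:  x_5 = 2535751·330762608834754335913072001+460·118230·15421886156225925189922920 = 1677463232230609064240018182143751,  y_5 = 2535751·15421886156225925189922920+118230·330762608834754335913072001 = 78212126485069051161274736991150

2535751 118230
12860066268001 599603681460
65219851798297071751 3040891269731634690
330762608834754335913072001 15421886156225925189922920
1677463232230609064240018182143751 78212126485069051161274736991150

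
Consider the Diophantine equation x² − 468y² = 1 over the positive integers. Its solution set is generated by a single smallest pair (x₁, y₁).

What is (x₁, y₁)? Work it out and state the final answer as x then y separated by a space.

√468 → a₀=21, period (1,1,1,2,1,1,1,42); ℓ=8 even so k=7
step 0: (21, 1)  from 21·(1,0) + (0,1)
…
step 2: (43, 2)  from 1·(22,1) + (21,1)
…
step 6: (411, 19)  from 1·(238,11) + (173,8)
step 7: (649, 30)  from 1·(411,19) + (238,11)
(x₁, y₁) = (649, 30);  649² − 468·30² = 1 ✓

649 30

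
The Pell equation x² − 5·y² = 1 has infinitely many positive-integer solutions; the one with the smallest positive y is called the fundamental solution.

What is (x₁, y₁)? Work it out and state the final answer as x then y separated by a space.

√5 = [2; 4, …], period ℓ=1 (odd) → k=1
a_0=2:  p_0=2·1+0=2,  q_0=2·0+1=1
a_1=4:  p_1=4·2+1=9,  q_1=4·1+0=4
(x₁, y₁) = (9, 4);  9² − 5·4² = 1 ✓

9 4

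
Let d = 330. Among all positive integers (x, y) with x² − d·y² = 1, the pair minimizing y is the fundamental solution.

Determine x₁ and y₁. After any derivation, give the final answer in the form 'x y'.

√330 → a₀=18, period (6,36); ℓ=2 even so k=1
a_0=18:  p_0=18·1+0=18,  q_0=18·0+1=1
a_1=6:  p_1=6·18+1=109,  q_1=6·1+0=6
(x₁, y₁) = (109, 6);  109² − 330·6² = 1 ✓

109 6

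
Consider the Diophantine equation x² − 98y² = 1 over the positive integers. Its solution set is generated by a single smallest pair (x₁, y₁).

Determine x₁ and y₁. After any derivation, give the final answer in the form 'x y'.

d=98: √d = [9; 1,8,1,18] (ℓ=4, even), read p_3/q_3
i=0: a=9 ⇒ p=9, q=1
i=1: a=1 ⇒ p=10, q=1
i=2: a=8 ⇒ p=89, q=9
i=3: a=1 ⇒ p=99, q=10
fundamental: x₁=99, y₁=10  (since 9801 − 98·100 = 1)

99 10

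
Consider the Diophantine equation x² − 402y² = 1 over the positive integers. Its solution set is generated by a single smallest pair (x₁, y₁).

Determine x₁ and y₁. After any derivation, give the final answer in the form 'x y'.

√402 = [20; 20,40, …], period ℓ=2 (even) → k=1
i=0: a=20 ⇒ p=20, q=1
i=1: a=20 ⇒ p=401, q=20
→ (401, 20).  Check: 401²=160801, 402·20²=160800, difference 1.

401 20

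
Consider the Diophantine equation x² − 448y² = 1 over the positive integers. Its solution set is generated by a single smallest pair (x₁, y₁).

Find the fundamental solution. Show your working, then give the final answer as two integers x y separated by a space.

127 6

√448 = [21; 6,42, …], period ℓ=2 (even) → k=1
a_0=21:  p_0=21·1+0=21,  q_0=21·0+1=1
a_1=6:  p_1=6·21+1=127,  q_1=6·1+0=6
fundamental: x₁=127, y₁=6  (since 16129 − 448·36 = 1)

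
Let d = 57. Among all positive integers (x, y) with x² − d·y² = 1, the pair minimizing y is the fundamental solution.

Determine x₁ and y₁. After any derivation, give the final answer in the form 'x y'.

d=57: √d = [7; 1,1,4,1,1,14] (ℓ=6, even), read p_5/q_5
k=0  a_k=7  p_k/q_k = 7/1
k=1  a_k=1  p_k/q_k = 8/1
k=2  a_k=1  p_k/q_k = 15/2
…
k=4  a_k=1  p_k/q_k = 83/11
k=5  a_k=1  p_k/q_k = 151/20
(x₁, y₁) = (151, 20);  151² − 57·20² = 1 ✓

151 20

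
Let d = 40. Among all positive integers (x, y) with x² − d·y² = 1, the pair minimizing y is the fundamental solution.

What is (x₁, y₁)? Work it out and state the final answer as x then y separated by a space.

19 3

[6; 3,12] for √40; ℓ=2 ⇒ convergent index 1
a_0=6:  p_0=6·1+0=6,  q_0=6·0+1=1
a_1=3:  p_1=3·6+1=19,  q_1=3·1+0=3
→ (19, 3).  Check: 19²=361, 40·3²=360, difference 1.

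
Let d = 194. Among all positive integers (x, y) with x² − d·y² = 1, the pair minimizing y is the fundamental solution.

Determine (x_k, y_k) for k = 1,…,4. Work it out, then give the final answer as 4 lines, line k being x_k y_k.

√194 = [13; 1,12,1,26, …], period ℓ=4 (even) → k=3
i=0: a=13 ⇒ p=13, q=1
…
i=2: a=12 ⇒ p=181, q=13
i=3: a=1 ⇒ p=195, q=14
→ (195, 14).  Check: 195²=38025, 194·14²=38024, difference 1.
(195+14√194)^2 = 76049 + 5460√194
(195+14√194)^3 = 29658915 + 2129386√194
(195+14√194)^4 = 11566900801 + 830455080√194

195 14
76049 5460
29658915 2129386
11566900801 830455080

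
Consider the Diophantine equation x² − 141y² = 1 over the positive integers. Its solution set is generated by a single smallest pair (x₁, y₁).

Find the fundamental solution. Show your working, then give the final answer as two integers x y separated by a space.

d=141: √d = [11; 1,6,1,22] (ℓ=4, even), read p_3/q_3
step 0: (11, 1)  from 11·(1,0) + (0,1)
…
step 2: (83, 7)  from 6·(12,1) + (11,1)
step 3: (95, 8)  from 1·(83,7) + (12,1)
→ (95, 8).  Check: 95²=9025, 141·8²=9024, difference 1.

95 8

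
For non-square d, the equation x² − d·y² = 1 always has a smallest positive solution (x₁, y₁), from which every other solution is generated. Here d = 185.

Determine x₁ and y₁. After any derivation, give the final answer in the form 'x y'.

9249 680

d=185: √d = [13; 1,1,1,1,26] (ℓ=5, odd), read p_9/q_9
i=0: a=13 ⇒ p=13, q=1
…
i=6: a=1 ⇒ p=1877, q=138
…
i=8: a=1 ⇒ p=5563, q=409
i=9: a=1 ⇒ p=9249, q=680
(x₁, y₁) = (9249, 680);  9249² − 185·680² = 1 ✓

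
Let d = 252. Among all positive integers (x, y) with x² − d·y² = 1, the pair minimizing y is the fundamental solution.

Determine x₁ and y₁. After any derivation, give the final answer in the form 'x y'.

√252 = [15; 1,6,1,30, …], period ℓ=4 (even) → k=3
i=0: a=15 ⇒ p=15, q=1
i=1: a=1 ⇒ p=16, q=1
i=2: a=6 ⇒ p=111, q=7
i=3: a=1 ⇒ p=127, q=8
→ (127, 8).  Check: 127²=16129, 252·8²=16128, difference 1.

127 8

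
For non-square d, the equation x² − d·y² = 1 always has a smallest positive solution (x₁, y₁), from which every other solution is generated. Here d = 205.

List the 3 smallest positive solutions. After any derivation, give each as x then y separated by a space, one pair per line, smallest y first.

39689 2772
3150433441 220035816
250075105640009 17466002999676

√205 → a₀=14, period (3,6,1,4,1,6,3,28); ℓ=8 even so k=7
step 0: (14, 1)  from 14·(1,0) + (0,1)
step 1: (43, 3)  from 3·(14,1) + (1,0)
…
step 3: (315, 22)  from 1·(272,19) + (43,3)
…
step 6: (12614, 881)  from 6·(1847,129) + (1532,107)
step 7: (39689, 2772)  from 3·(12614,881) + (1847,129)
(x₁, y₁) = (39689, 2772);  39689² − 205·2772² = 1 ✓
n=2: (39689,2772)∘(39689,2772) = (39689·39689+205·2772·2772, 39689·2772+2772·39689) = (3150433441,220035816)
n=3: (3150433441,220035816)∘(39689,2772) = (39689·3150433441+205·2772·220035816, 39689·220035816+2772·3150433441) = (250075105640009,17466002999676)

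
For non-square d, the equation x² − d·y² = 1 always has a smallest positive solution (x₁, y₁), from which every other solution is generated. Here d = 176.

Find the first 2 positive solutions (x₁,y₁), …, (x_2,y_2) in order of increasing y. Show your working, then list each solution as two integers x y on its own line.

[13; 3,1,3,26] for √176; ℓ=4 ⇒ convergent index 3
k=0  a_k=13  p_k/q_k = 13/1
k=1  a_k=3  p_k/q_k = 40/3
k=2  a_k=1  p_k/q_k = 53/4
k=3  a_k=3  p_k/q_k = 199/15
→ (199, 15).  Check: 199²=39601, 176·15²=39600, difference 1.
k=2:  x_2 = 199·199+176·15·15 = 79201,  y_2 = 199·15+15·199 = 5970

199 15
79201 5970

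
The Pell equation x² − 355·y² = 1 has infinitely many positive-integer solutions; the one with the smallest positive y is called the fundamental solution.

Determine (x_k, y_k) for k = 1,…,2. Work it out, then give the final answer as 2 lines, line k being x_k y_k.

954809 50676
1823320452961 96771801768

[18; 1,5,3,3,1,6,1,3,3,5,1,36] for √355; ℓ=12 ⇒ convergent index 11
k=0  a_k=18  p_k/q_k = 18/1
…
k=3  a_k=3  p_k/q_k = 358/19
k=4  a_k=3  p_k/q_k = 1187/63
k=5  a_k=1  p_k/q_k = 1545/82
…
k=8  a_k=3  p_k/q_k = 46463/2466
…
k=10  a_k=5  p_k/q_k = 803418/42641
k=11  a_k=1  p_k/q_k = 954809/50676
(x₁, y₁) = (954809, 50676);  954809² − 355·50676² = 1 ✓
k=2:  x_2 = 954809·954809+355·50676·50676 = 1823320452961,  y_2 = 954809·50676+50676·954809 = 96771801768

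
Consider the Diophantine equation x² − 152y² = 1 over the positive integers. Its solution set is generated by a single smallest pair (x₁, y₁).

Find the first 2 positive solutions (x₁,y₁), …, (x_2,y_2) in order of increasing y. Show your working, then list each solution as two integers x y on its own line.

37 3
2737 222

[12; 3,24] for √152; ℓ=2 ⇒ convergent index 1
k=0  a_k=12  p_k/q_k = 12/1
k=1  a_k=3  p_k/q_k = 37/3
fundamental: x₁=37, y₁=3  (since 1369 − 152·9 = 1)
n=2: (37,3)∘(37,3) = (37·37+152·3·3, 37·3+3·37) = (2737,222)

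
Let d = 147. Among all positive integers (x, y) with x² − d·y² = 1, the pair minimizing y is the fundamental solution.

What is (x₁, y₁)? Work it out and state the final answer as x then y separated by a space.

97 8

[12; 8,24] for √147; ℓ=2 ⇒ convergent index 1
a_0=12:  p_0=12·1+0=12,  q_0=12·0+1=1
a_1=8:  p_1=8·12+1=97,  q_1=8·1+0=8
(x₁, y₁) = (97, 8);  97² − 147·8² = 1 ✓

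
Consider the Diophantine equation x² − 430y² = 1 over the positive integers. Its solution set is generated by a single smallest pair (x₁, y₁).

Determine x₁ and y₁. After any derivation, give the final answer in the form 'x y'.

√430 → a₀=20, period (1,2,1,3,1,…,2,1,40); ℓ=14 even so k=13
a_0=20:  p_0=20·1+0=20,  q_0=20·0+1=1
a_1=1:  p_1=1·20+1=21,  q_1=1·1+0=1
…
a_4=3:  p_4=3·83+62=311,  q_4=3·4+3=15
…
a_6=6:  p_6=6·394+311=2675,  q_6=6·19+15=129
…
a_8=6:  p_8=6·21794+2675=133439,  q_8=6·1051+129=6435
…
a_11=1:  p_11=1·599138+155233=754371,  q_11=1·28893+7486=36379
a_12=2:  p_12=2·754371+599138=2107880,  q_12=2·36379+28893=101651
a_13=1:  p_13=1·2107880+754371=2862251,  q_13=1·101651+36379=138030
fundamental: x₁=2862251, y₁=138030  (since 8192480787001 − 430·19052280900 = 1)

2862251 138030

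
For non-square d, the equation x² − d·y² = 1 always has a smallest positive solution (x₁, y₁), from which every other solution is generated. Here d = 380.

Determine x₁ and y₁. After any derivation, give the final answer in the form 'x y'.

√380 → a₀=19, period (2,38); ℓ=2 even so k=1
i=0: a=19 ⇒ p=19, q=1
i=1: a=2 ⇒ p=39, q=2
(x₁, y₁) = (39, 2);  39² − 380·2² = 1 ✓

39 2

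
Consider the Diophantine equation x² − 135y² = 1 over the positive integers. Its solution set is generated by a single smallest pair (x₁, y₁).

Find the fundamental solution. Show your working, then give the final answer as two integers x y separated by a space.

[11; 1,1,1,1,1,1,1,22] for √135; ℓ=8 ⇒ convergent index 7
a_0=11:  p_0=11·1+0=11,  q_0=11·0+1=1
a_1=1:  p_1=1·11+1=12,  q_1=1·1+0=1
a_2=1:  p_2=1·12+11=23,  q_2=1·1+1=2
a_3=1:  p_3=1·23+12=35,  q_3=1·2+1=3
…
a_5=1:  p_5=1·58+35=93,  q_5=1·5+3=8
a_6=1:  p_6=1·93+58=151,  q_6=1·8+5=13
a_7=1:  p_7=1·151+93=244,  q_7=1·13+8=21
(x₁, y₁) = (244, 21);  244² − 135·21² = 1 ✓

244 21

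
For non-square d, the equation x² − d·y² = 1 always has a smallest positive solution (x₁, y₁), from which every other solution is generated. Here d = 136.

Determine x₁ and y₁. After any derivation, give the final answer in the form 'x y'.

√136 → a₀=11, period (1,1,1,22); ℓ=4 even so k=3
a_0=11:  p_0=11·1+0=11,  q_0=11·0+1=1
a_1=1:  p_1=1·11+1=12,  q_1=1·1+0=1
a_2=1:  p_2=1·12+11=23,  q_2=1·1+1=2
a_3=1:  p_3=1·23+12=35,  q_3=1·2+1=3
(x₁, y₁) = (35, 3);  35² − 136·3² = 1 ✓

35 3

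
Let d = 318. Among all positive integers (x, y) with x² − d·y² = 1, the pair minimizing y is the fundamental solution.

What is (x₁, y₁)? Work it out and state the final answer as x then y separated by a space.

[17; 1,4,1,34] for √318; ℓ=4 ⇒ convergent index 3
k=0  a_k=17  p_k/q_k = 17/1
k=1  a_k=1  p_k/q_k = 18/1
k=2  a_k=4  p_k/q_k = 89/5
k=3  a_k=1  p_k/q_k = 107/6
(x₁, y₁) = (107, 6);  107² − 318·6² = 1 ✓

107 6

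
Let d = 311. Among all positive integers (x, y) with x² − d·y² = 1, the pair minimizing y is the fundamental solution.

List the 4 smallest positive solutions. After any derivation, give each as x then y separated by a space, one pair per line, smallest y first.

d=311: √d = [17; 1,1,1,2,1,…,1,1,34] (ℓ=16, even), read p_15/q_15
step 0: (17, 1)  from 17·(1,0) + (0,1)
…
step 4: (141, 8)  from 2·(53,3) + (35,2)
…
step 7: (4109, 233)  from 3·(1305,74) + (194,11)
…
step 10: (1376656, 78063)  from 6·(217583,12338) + (71158,4035)
step 11: (1594239, 90401)  from 1·(1376656,78063) + (217583,12338)
step 12: (4565134, 258865)  from 2·(1594239,90401) + (1376656,78063)
step 13: (6159373, 349266)  from 1·(4565134,258865) + (1594239,90401)
step 14: (10724507, 608131)  from 1·(6159373,349266) + (4565134,258865)
step 15: (16883880, 957397)  from 1·(10724507,608131) + (6159373,349266)
(x₁, y₁) = (16883880, 957397);  16883880² − 311·957397² = 1 ✓
(x_2, y_2) = (16883880·16883880 + 311·957397·957397, 16883880·957397 + 957397·16883880) = (570130807708799, 32329152120720)
(x_3, y_3) = (16883880·570130807708799 + 311·957397·32329152120720, 16883880·32329152120720 + 957397·570130807708799) = (19252040283316857636360, 1091683049815963029803)
(x_4, y_4) = (16883880·19252040283316857636360 + 311·957397·1091683049815963029803, 16883880·1091683049815963029803 + 957397·19252040283316857636360) = (650098275797375082487964044801, 36863691222253451430108430560)

16883880 957397
570130807708799 32329152120720
19252040283316857636360 1091683049815963029803
650098275797375082487964044801 36863691222253451430108430560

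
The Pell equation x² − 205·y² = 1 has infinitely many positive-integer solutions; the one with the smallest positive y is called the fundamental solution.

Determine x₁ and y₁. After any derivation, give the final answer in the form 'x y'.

39689 2772

√205 → a₀=14, period (3,6,1,4,1,6,3,28); ℓ=8 even so k=7
step 0: (14, 1)  from 14·(1,0) + (0,1)
step 1: (43, 3)  from 3·(14,1) + (1,0)
…
step 3: (315, 22)  from 1·(272,19) + (43,3)
step 4: (1532, 107)  from 4·(315,22) + (272,19)
…
step 6: (12614, 881)  from 6·(1847,129) + (1532,107)
step 7: (39689, 2772)  from 3·(12614,881) + (1847,129)
fundamental: x₁=39689, y₁=2772  (since 1575216721 − 205·7683984 = 1)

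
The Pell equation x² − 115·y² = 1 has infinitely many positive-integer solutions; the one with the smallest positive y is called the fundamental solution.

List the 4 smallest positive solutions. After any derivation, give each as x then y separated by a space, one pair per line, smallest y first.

[10; 1,2,1,1,1,1,1,2,1,20] for √115; ℓ=10 ⇒ convergent index 9
a_0=10:  p_0=10·1+0=10,  q_0=10·0+1=1
…
a_5=1:  p_5=1·75+43=118,  q_5=1·7+4=11
a_6=1:  p_6=1·118+75=193,  q_6=1·11+7=18
…
a_8=2:  p_8=2·311+193=815,  q_8=2·29+18=76
a_9=1:  p_9=1·815+311=1126,  q_9=1·76+29=105
(x₁, y₁) = (1126, 105);  1126² − 115·105² = 1 ✓
k=2:  x_2 = 1126·1126+115·105·105 = 2535751,  y_2 = 1126·105+105·1126 = 236460
k=3:  x_3 = 1126·2535751+115·105·236460 = 5710510126,  y_3 = 1126·236460+105·2535751 = 532507815
k=4:  x_4 = 1126·5710510126+115·105·532507815 = 12860066268001,  y_4 = 1126·532507815+105·5710510126 = 1199207362920

1126 105
2535751 236460
5710510126 532507815
12860066268001 1199207362920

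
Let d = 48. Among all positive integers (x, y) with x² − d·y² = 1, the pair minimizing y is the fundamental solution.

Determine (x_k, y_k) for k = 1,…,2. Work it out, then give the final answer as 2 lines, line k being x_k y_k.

√48 = [6; 1,12, …], period ℓ=2 (even) → k=1
step 0: (6, 1)  from 6·(1,0) + (0,1)
step 1: (7, 1)  from 1·(6,1) + (1,0)
(x₁, y₁) = (7, 1);  7² − 48·1² = 1 ✓
(7+1√48)^2 = 97 + 14√48

7 1
97 14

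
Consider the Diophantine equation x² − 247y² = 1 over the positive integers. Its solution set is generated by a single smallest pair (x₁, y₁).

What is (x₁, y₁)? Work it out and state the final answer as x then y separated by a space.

85292 5427

[15; 1,2,1,1,9,1,9,1,1,2,1,30] for √247; ℓ=12 ⇒ convergent index 11
k=0  a_k=15  p_k/q_k = 15/1
…
k=2  a_k=2  p_k/q_k = 47/3
k=3  a_k=1  p_k/q_k = 63/4
…
k=5  a_k=9  p_k/q_k = 1053/67
k=6  a_k=1  p_k/q_k = 1163/74
…
k=8  a_k=1  p_k/q_k = 12683/807
k=9  a_k=1  p_k/q_k = 24203/1540
k=10  a_k=2  p_k/q_k = 61089/3887
k=11  a_k=1  p_k/q_k = 85292/5427
→ (85292, 5427).  Check: 85292²=7274725264, 247·5427²=7274725263, difference 1.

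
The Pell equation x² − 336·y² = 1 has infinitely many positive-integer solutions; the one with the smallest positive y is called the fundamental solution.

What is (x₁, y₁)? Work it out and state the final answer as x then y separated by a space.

[18; 3,36] for √336; ℓ=2 ⇒ convergent index 1
i=0: a=18 ⇒ p=18, q=1
i=1: a=3 ⇒ p=55, q=3
→ (55, 3).  Check: 55²=3025, 336·3²=3024, difference 1.

55 3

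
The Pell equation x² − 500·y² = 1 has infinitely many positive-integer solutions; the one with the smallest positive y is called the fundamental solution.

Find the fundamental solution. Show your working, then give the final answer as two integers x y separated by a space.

√500 → a₀=22, period (2,1,3,2,1,…,1,2,44); ℓ=14 even so k=13
i=0: a=22 ⇒ p=22, q=1
i=1: a=2 ⇒ p=45, q=2
…
i=7: a=10 ⇒ p=14445, q=646
…
i=12: a=1 ⇒ p=335522, q=15005
i=13: a=2 ⇒ p=930249, q=41602
(x₁, y₁) = (930249, 41602);  930249² − 500·41602² = 1 ✓

930249 41602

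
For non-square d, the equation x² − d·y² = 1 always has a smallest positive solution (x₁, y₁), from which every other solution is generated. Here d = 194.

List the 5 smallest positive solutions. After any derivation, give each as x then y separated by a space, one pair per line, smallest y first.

d=194: √d = [13; 1,12,1,26] (ℓ=4, even), read p_3/q_3
step 0: (13, 1)  from 13·(1,0) + (0,1)
step 1: (14, 1)  from 1·(13,1) + (1,0)
step 2: (181, 13)  from 12·(14,1) + (13,1)
step 3: (195, 14)  from 1·(181,13) + (14,1)
(x₁, y₁) = (195, 14);  195² − 194·14² = 1 ✓
k=2:  x_2 = 195·195+194·14·14 = 76049,  y_2 = 195·14+14·195 = 5460
k=3:  x_3 = 195·76049+194·14·5460 = 29658915,  y_3 = 195·5460+14·76049 = 2129386
k=4:  x_4 = 195·29658915+194·14·2129386 = 11566900801,  y_4 = 195·2129386+14·29658915 = 830455080
k=5:  x_5 = 195·11566900801+194·14·830455080 = 4511061653475,  y_5 = 195·830455080+14·11566900801 = 323875351814

195 14
76049 5460
29658915 2129386
11566900801 830455080
4511061653475 323875351814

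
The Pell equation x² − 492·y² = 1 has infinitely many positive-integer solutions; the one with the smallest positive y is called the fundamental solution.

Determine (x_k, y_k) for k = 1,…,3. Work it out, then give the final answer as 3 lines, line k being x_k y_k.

d=492: √d = [22; 5,1,1,10,1,1,5,44] (ℓ=8, even), read p_7/q_7
a_0=22:  p_0=22·1+0=22,  q_0=22·0+1=1
a_1=5:  p_1=5·22+1=111,  q_1=5·1+0=5
a_2=1:  p_2=1·111+22=133,  q_2=1·5+1=6
a_3=1:  p_3=1·133+111=244,  q_3=1·6+5=11
a_4=10:  p_4=10·244+133=2573,  q_4=10·11+6=116
a_5=1:  p_5=1·2573+244=2817,  q_5=1·116+11=127
a_6=1:  p_6=1·2817+2573=5390,  q_6=1·127+116=243
a_7=5:  p_7=5·5390+2817=29767,  q_7=5·243+127=1342
(x₁, y₁) = (29767, 1342);  29767² − 492·1342² = 1 ✓
(x_2, y_2) = (29767·29767 + 492·1342·1342, 29767·1342 + 1342·29767) = (1772148577, 79894628)
(x_3, y_3) = (29767·1772148577 + 492·1342·79894628, 29767·79894628 + 1342·1772148577) = (105503093353351, 4756446782010)

29767 1342
1772148577 79894628
105503093353351 4756446782010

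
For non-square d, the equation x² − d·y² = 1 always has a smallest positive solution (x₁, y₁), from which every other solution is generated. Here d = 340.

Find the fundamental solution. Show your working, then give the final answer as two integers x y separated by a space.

285769 15498

[18; 2,3,1,1,1,…,3,2,36] for √340; ℓ=14 ⇒ convergent index 13
step 0: (18, 1)  from 18·(1,0) + (0,1)
…
step 2: (129, 7)  from 3·(37,2) + (18,1)
step 3: (166, 9)  from 1·(129,7) + (37,2)
step 4: (295, 16)  from 1·(166,9) + (129,7)
step 5: (461, 25)  from 1·(295,16) + (166,9)
…
step 11: (34813, 1888)  from 1·(21039,1141) + (13774,747)
step 12: (125478, 6805)  from 3·(34813,1888) + (21039,1141)
step 13: (285769, 15498)  from 2·(125478,6805) + (34813,1888)
(x₁, y₁) = (285769, 15498);  285769² − 340·15498² = 1 ✓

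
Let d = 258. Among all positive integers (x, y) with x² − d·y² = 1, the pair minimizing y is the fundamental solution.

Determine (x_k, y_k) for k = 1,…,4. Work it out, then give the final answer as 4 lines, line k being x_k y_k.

257 16
132097 8224
67897601 4227120
34899234817 2172731456

d=258: √d = [16; 16,32] (ℓ=2, even), read p_1/q_1
k=0  a_k=16  p_k/q_k = 16/1
k=1  a_k=16  p_k/q_k = 257/16
fundamental: x₁=257, y₁=16  (since 66049 − 258·256 = 1)
(x_2, y_2) = (257·257 + 258·16·16, 257·16 + 16·257) = (132097, 8224)
(x_3, y_3) = (257·132097 + 258·16·8224, 257·8224 + 16·132097) = (67897601, 4227120)
(x_4, y_4) = (257·67897601 + 258·16·4227120, 257·4227120 + 16·67897601) = (34899234817, 2172731456)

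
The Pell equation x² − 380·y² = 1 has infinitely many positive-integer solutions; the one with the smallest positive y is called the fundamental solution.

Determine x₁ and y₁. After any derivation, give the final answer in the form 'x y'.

39 2

[19; 2,38] for √380; ℓ=2 ⇒ convergent index 1
step 0: (19, 1)  from 19·(1,0) + (0,1)
step 1: (39, 2)  from 2·(19,1) + (1,0)
(x₁, y₁) = (39, 2);  39² − 380·2² = 1 ✓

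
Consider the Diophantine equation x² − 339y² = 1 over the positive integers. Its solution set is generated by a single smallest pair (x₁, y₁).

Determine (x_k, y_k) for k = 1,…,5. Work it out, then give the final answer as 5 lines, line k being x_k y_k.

√339 → a₀=18, period (2,2,2,1,17,1,2,2,2,36); ℓ=10 even so k=9
step 0: (18, 1)  from 18·(1,0) + (0,1)
…
step 4: (313, 17)  from 1·(221,12) + (92,5)
…
step 7: (17252, 937)  from 2·(5855,318) + (5542,301)
step 8: (40359, 2192)  from 2·(17252,937) + (5855,318)
step 9: (97970, 5321)  from 2·(40359,2192) + (17252,937)
fundamental: x₁=97970, y₁=5321  (since 9598120900 − 339·28313041 = 1)
k=2:  x_2 = 97970·97970+339·5321·5321 = 19196241799,  y_2 = 97970·5321+5321·97970 = 1042596740
k=3:  x_3 = 97970·19196241799+339·5321·1042596740 = 3761311617998090,  y_3 = 97970·1042596740+5321·19196241799 = 204286405230279
k=4:  x_4 = 97970·3761311617998090+339·5321·204286405230279 = 736991398411349512801,  y_4 = 97970·204286405230279+5321·3761311617998090 = 40027878239778270520
k=5:  x_5 = 97970·736991398411349512801+339·5321·40027878239778270520 = 144406094600958511920229850,  y_5 = 97970·40027878239778270520+5321·736991398411349512801 = 7843062462097867920458521

97970 5321
19196241799 1042596740
3761311617998090 204286405230279
736991398411349512801 40027878239778270520
144406094600958511920229850 7843062462097867920458521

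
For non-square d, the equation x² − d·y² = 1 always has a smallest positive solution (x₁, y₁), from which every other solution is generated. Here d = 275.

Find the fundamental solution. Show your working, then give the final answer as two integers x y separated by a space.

199 12

[16; 1,1,2,1,1,32] for √275; ℓ=6 ⇒ convergent index 5
a_0=16:  p_0=16·1+0=16,  q_0=16·0+1=1
…
a_3=2:  p_3=2·33+17=83,  q_3=2·2+1=5
a_4=1:  p_4=1·83+33=116,  q_4=1·5+2=7
a_5=1:  p_5=1·116+83=199,  q_5=1·7+5=12
(x₁, y₁) = (199, 12);  199² − 275·12² = 1 ✓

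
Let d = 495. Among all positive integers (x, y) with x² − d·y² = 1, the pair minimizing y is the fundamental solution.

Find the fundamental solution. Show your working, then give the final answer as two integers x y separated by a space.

√495 → a₀=22, period (4,44); ℓ=2 even so k=1
i=0: a=22 ⇒ p=22, q=1
i=1: a=4 ⇒ p=89, q=4
(x₁, y₁) = (89, 4);  89² − 495·4² = 1 ✓

89 4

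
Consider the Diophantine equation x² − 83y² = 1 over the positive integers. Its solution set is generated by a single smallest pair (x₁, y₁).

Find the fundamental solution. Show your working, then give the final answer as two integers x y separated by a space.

82 9

√83 → a₀=9, period (9,18); ℓ=2 even so k=1
i=0: a=9 ⇒ p=9, q=1
i=1: a=9 ⇒ p=82, q=9
fundamental: x₁=82, y₁=9  (since 6724 − 83·81 = 1)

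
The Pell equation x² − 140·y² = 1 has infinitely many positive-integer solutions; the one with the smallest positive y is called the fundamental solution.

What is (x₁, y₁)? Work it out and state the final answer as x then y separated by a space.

71 6

√140 → a₀=11, period (1,4,1,22); ℓ=4 even so k=3
k=0  a_k=11  p_k/q_k = 11/1
…
k=2  a_k=4  p_k/q_k = 59/5
k=3  a_k=1  p_k/q_k = 71/6
fundamental: x₁=71, y₁=6  (since 5041 − 140·36 = 1)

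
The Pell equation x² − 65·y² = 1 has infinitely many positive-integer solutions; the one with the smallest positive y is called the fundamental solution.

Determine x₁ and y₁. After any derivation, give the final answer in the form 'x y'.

129 16

d=65: √d = [8; 16] (ℓ=1, odd), read p_1/q_1
k=0  a_k=8  p_k/q_k = 8/1
k=1  a_k=16  p_k/q_k = 129/16
(x₁, y₁) = (129, 16);  129² − 65·16² = 1 ✓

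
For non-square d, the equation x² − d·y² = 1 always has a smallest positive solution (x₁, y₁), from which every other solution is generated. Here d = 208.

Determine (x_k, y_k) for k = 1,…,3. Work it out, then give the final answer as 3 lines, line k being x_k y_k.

[14; 2,2,1,2,2,28] for √208; ℓ=6 ⇒ convergent index 5
step 0: (14, 1)  from 14·(1,0) + (0,1)
step 1: (29, 2)  from 2·(14,1) + (1,0)
…
step 4: (274, 19)  from 2·(101,7) + (72,5)
step 5: (649, 45)  from 2·(274,19) + (101,7)
→ (649, 45).  Check: 649²=421201, 208·45²=421200, difference 1.
n=2: (649,45)∘(649,45) = (649·649+208·45·45, 649·45+45·649) = (842401,58410)
n=3: (842401,58410)∘(649,45) = (649·842401+208·45·58410, 649·58410+45·842401) = (1093435849,75816135)

649 45
842401 58410
1093435849 75816135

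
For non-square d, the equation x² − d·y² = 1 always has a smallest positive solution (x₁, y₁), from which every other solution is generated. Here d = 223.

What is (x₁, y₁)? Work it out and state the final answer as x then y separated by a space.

√223 = [14; 1,13,1,28, …], period ℓ=4 (even) → k=3
step 0: (14, 1)  from 14·(1,0) + (0,1)
…
step 2: (209, 14)  from 13·(15,1) + (14,1)
step 3: (224, 15)  from 1·(209,14) + (15,1)
fundamental: x₁=224, y₁=15  (since 50176 − 223·225 = 1)

224 15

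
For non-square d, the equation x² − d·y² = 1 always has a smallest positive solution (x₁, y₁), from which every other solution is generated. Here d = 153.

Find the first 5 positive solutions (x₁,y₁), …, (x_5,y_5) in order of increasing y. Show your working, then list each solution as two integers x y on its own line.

2177 176
9478657 766304
41270070401 3336487440
179689877047297 14527065547456
782369683393860737 63250840057135984

[12; 2,1,2,2,2,1,2,24] for √153; ℓ=8 ⇒ convergent index 7
k=0  a_k=12  p_k/q_k = 12/1
…
k=2  a_k=1  p_k/q_k = 37/3
…
k=5  a_k=2  p_k/q_k = 569/46
k=6  a_k=1  p_k/q_k = 804/65
k=7  a_k=2  p_k/q_k = 2177/176
→ (2177, 176).  Check: 2177²=4739329, 153·176²=4739328, difference 1.
n=2: (2177,176)∘(2177,176) = (2177·2177+153·176·176, 2177·176+176·2177) = (9478657,766304)
n=3: (9478657,766304)∘(2177,176) = (2177·9478657+153·176·766304, 2177·766304+176·9478657) = (41270070401,3336487440)
n=4: (41270070401,3336487440)∘(2177,176) = (2177·41270070401+153·176·3336487440, 2177·3336487440+176·41270070401) = (179689877047297,14527065547456)
n=5: (179689877047297,14527065547456)∘(2177,176) = (2177·179689877047297+153·176·14527065547456, 2177·14527065547456+176·179689877047297) = (782369683393860737,63250840057135984)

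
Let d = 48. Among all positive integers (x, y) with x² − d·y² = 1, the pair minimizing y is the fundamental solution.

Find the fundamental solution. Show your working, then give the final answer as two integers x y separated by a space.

7 1

d=48: √d = [6; 1,12] (ℓ=2, even), read p_1/q_1
i=0: a=6 ⇒ p=6, q=1
i=1: a=1 ⇒ p=7, q=1
→ (7, 1).  Check: 7²=49, 48·1²=48, difference 1.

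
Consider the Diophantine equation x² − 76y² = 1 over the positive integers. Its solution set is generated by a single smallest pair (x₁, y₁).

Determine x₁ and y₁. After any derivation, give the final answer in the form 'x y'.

√76 → a₀=8, period (1,2,1,1,5,4,5,1,1,2,1,16); ℓ=12 even so k=11
a_0=8:  p_0=8·1+0=8,  q_0=8·0+1=1
a_1=1:  p_1=1·8+1=9,  q_1=1·1+0=1
a_2=2:  p_2=2·9+8=26,  q_2=2·1+1=3
a_3=1:  p_3=1·26+9=35,  q_3=1·3+1=4
…
a_5=5:  p_5=5·61+35=340,  q_5=5·7+4=39
a_6=4:  p_6=4·340+61=1421,  q_6=4·39+7=163
…
a_10=2:  p_10=2·16311+8866=41488,  q_10=2·1871+1017=4759
a_11=1:  p_11=1·41488+16311=57799,  q_11=1·4759+1871=6630
fundamental: x₁=57799, y₁=6630  (since 3340724401 − 76·43956900 = 1)

57799 6630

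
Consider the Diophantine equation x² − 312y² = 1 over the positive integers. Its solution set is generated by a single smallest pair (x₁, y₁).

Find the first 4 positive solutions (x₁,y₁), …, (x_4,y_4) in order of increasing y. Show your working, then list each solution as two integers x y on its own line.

√312 → a₀=17, period (1,1,1,34); ℓ=4 even so k=3
k=0  a_k=17  p_k/q_k = 17/1
k=1  a_k=1  p_k/q_k = 18/1
k=2  a_k=1  p_k/q_k = 35/2
k=3  a_k=1  p_k/q_k = 53/3
→ (53, 3).  Check: 53²=2809, 312·3²=2808, difference 1.
k=2:  x_2 = 53·53+312·3·3 = 5617,  y_2 = 53·3+3·53 = 318
k=3:  x_3 = 53·5617+312·3·318 = 595349,  y_3 = 53·318+3·5617 = 33705
k=4:  x_4 = 53·595349+312·3·33705 = 63101377,  y_4 = 53·33705+3·595349 = 3572412

53 3
5617 318
595349 33705
63101377 3572412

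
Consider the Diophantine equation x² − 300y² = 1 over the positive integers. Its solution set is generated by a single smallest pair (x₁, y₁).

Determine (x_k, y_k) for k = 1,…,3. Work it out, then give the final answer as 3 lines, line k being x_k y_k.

1351 78
3650401 210756
9863382151 569462634

d=300: √d = [17; 3,8,3,34] (ℓ=4, even), read p_3/q_3
a_0=17:  p_0=17·1+0=17,  q_0=17·0+1=1
…
a_2=8:  p_2=8·52+17=433,  q_2=8·3+1=25
a_3=3:  p_3=3·433+52=1351,  q_3=3·25+3=78
→ (1351, 78).  Check: 1351²=1825201, 300·78²=1825200, difference 1.
k=2:  x_2 = 1351·1351+300·78·78 = 3650401,  y_2 = 1351·78+78·1351 = 210756
k=3:  x_3 = 1351·3650401+300·78·210756 = 9863382151,  y_3 = 1351·210756+78·3650401 = 569462634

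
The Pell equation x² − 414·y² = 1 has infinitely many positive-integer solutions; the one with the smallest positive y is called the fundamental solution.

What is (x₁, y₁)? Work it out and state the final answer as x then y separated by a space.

24335 1196

d=414: √d = [20; 2,1,7,2,7,1,2,40] (ℓ=8, even), read p_7/q_7
k=0  a_k=20  p_k/q_k = 20/1
k=1  a_k=2  p_k/q_k = 41/2
k=2  a_k=1  p_k/q_k = 61/3
k=3  a_k=7  p_k/q_k = 468/23
…
k=6  a_k=1  p_k/q_k = 8444/415
k=7  a_k=2  p_k/q_k = 24335/1196
→ (24335, 1196).  Check: 24335²=592192225, 414·1196²=592192224, difference 1.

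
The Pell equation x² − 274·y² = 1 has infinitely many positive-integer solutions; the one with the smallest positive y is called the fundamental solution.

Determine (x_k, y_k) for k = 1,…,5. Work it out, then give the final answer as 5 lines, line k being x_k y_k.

3959299 239190
31352097142801 1894049455620
248264653730785753699 14998216231173381570
1965907990503261255572251201 118764845051735182903983240
15567235081782895307198186429982499 940451064496965117656884702915950

√274 → a₀=16, period (1,1,4,4,1,1,32); ℓ=7 odd so k=13
a_0=16:  p_0=16·1+0=16,  q_0=16·0+1=1
…
a_2=1:  p_2=1·17+16=33,  q_2=1·1+1=2
a_3=4:  p_3=4·33+17=149,  q_3=4·2+1=9
a_4=4:  p_4=4·149+33=629,  q_4=4·9+2=38
a_5=1:  p_5=1·629+149=778,  q_5=1·38+9=47
a_6=1:  p_6=1·778+629=1407,  q_6=1·47+38=85
a_7=32:  p_7=32·1407+778=45802,  q_7=32·85+47=2767
a_8=1:  p_8=1·45802+1407=47209,  q_8=1·2767+85=2852
a_9=1:  p_9=1·47209+45802=93011,  q_9=1·2852+2767=5619
…
a_11=4:  p_11=4·419253+93011=1770023,  q_11=4·25328+5619=106931
a_12=1:  p_12=1·1770023+419253=2189276,  q_12=1·106931+25328=132259
a_13=1:  p_13=1·2189276+1770023=3959299,  q_13=1·132259+106931=239190
(x₁, y₁) = (3959299, 239190);  3959299² − 274·239190² = 1 ✓
(x_2, y_2) = (3959299·3959299 + 274·239190·239190, 3959299·239190 + 239190·3959299) = (31352097142801, 1894049455620)
(x_3, y_3) = (3959299·31352097142801 + 274·239190·1894049455620, 3959299·1894049455620 + 239190·31352097142801) = (248264653730785753699, 14998216231173381570)
(x_4, y_4) = (3959299·248264653730785753699 + 274·239190·14998216231173381570, 3959299·14998216231173381570 + 239190·248264653730785753699) = (1965907990503261255572251201, 118764845051735182903983240)
(x_5, y_5) = (3959299·1965907990503261255572251201 + 274·239190·118764845051735182903983240, 3959299·118764845051735182903983240 + 239190·1965907990503261255572251201) = (15567235081782895307198186429982499, 940451064496965117656884702915950)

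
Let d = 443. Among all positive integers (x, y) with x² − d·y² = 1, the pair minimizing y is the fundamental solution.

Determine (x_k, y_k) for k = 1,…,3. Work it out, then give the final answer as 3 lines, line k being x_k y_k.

442 21
390727 18564
345402226 16410555

√443 → a₀=21, period (21,42); ℓ=2 even so k=1
i=0: a=21 ⇒ p=21, q=1
i=1: a=21 ⇒ p=442, q=21
(x₁, y₁) = (442, 21);  442² − 443·21² = 1 ✓
(442+21√443)^2 = 390727 + 18564√443
(442+21√443)^3 = 345402226 + 16410555√443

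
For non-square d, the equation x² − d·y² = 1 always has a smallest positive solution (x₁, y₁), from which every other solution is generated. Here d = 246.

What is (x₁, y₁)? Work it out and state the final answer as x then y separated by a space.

√246 = [15; 1,2,5,1,14,1,5,2,1,30, …], period ℓ=10 (even) → k=9
step 0: (15, 1)  from 15·(1,0) + (0,1)
step 1: (16, 1)  from 1·(15,1) + (1,0)
step 2: (47, 3)  from 2·(16,1) + (15,1)
…
step 4: (298, 19)  from 1·(251,16) + (47,3)
step 5: (4423, 282)  from 14·(298,19) + (251,16)
step 6: (4721, 301)  from 1·(4423,282) + (298,19)
…
step 8: (60777, 3875)  from 2·(28028,1787) + (4721,301)
step 9: (88805, 5662)  from 1·(60777,3875) + (28028,1787)
(x₁, y₁) = (88805, 5662);  88805² − 246·5662² = 1 ✓

88805 5662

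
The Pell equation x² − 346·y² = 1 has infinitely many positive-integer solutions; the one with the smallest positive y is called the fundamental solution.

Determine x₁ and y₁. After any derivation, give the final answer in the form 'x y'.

17299 930

√346 → a₀=18, period (1,1,1,1,36); ℓ=5 odd so k=9
step 0: (18, 1)  from 18·(1,0) + (0,1)
…
step 7: (6901, 371)  from 1·(3497,188) + (3404,183)
step 8: (10398, 559)  from 1·(6901,371) + (3497,188)
step 9: (17299, 930)  from 1·(10398,559) + (6901,371)
fundamental: x₁=17299, y₁=930  (since 299255401 − 346·864900 = 1)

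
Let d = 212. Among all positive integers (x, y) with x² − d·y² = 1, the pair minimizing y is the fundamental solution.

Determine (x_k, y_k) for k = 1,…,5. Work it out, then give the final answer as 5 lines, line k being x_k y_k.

66249 4550
8777860001 602865900
1163048894346249 79878526013650
154101652394311440001 10583744939153731800
20418160737778428282906249 1402325036868112630022750

d=212: √d = [14; 1,1,3,1,1,…,1,1,28] (ℓ=14, even), read p_13/q_13
a_0=14:  p_0=14·1+0=14,  q_0=14·0+1=1
…
a_2=1:  p_2=1·15+14=29,  q_2=1·1+1=2
…
a_4=1:  p_4=1·102+29=131,  q_4=1·7+2=9
a_5=1:  p_5=1·131+102=233,  q_5=1·9+7=16
…
a_7=6:  p_7=6·364+233=2417,  q_7=6·25+16=166
…
a_9=1:  p_9=1·2781+2417=5198,  q_9=1·191+166=357
a_10=1:  p_10=1·5198+2781=7979,  q_10=1·357+191=548
a_11=3:  p_11=3·7979+5198=29135,  q_11=3·548+357=2001
a_12=1:  p_12=1·29135+7979=37114,  q_12=1·2001+548=2549
a_13=1:  p_13=1·37114+29135=66249,  q_13=1·2549+2001=4550
fundamental: x₁=66249, y₁=4550  (since 4388930001 − 212·20702500 = 1)
k=2:  x_2 = 66249·66249+212·4550·4550 = 8777860001,  y_2 = 66249·4550+4550·66249 = 602865900
k=3:  x_3 = 66249·8777860001+212·4550·602865900 = 1163048894346249,  y_3 = 66249·602865900+4550·8777860001 = 79878526013650
k=4:  x_4 = 66249·1163048894346249+212·4550·79878526013650 = 154101652394311440001,  y_4 = 66249·79878526013650+4550·1163048894346249 = 10583744939153731800
k=5:  x_5 = 66249·154101652394311440001+212·4550·10583744939153731800 = 20418160737778428282906249,  y_5 = 66249·10583744939153731800+4550·154101652394311440001 = 1402325036868112630022750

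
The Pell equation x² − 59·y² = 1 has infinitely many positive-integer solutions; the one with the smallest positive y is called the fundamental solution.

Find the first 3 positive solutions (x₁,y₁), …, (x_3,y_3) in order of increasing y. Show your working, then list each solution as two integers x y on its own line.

[7; 1,2,7,2,1,14] for √59; ℓ=6 ⇒ convergent index 5
a_0=7:  p_0=7·1+0=7,  q_0=7·0+1=1
…
a_4=2:  p_4=2·169+23=361,  q_4=2·22+3=47
a_5=1:  p_5=1·361+169=530,  q_5=1·47+22=69
→ (530, 69).  Check: 530²=280900, 59·69²=280899, difference 1.
k=2:  x_2 = 530·530+59·69·69 = 561799,  y_2 = 530·69+69·530 = 73140
k=3:  x_3 = 530·561799+59·69·73140 = 595506410,  y_3 = 530·73140+69·561799 = 77528331

530 69
561799 73140
595506410 77528331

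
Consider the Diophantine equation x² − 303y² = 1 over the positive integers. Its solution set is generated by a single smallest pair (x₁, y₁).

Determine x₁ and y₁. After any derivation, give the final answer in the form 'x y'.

2524 145

√303 → a₀=17, period (2,2,5,2,2,34); ℓ=6 even so k=5
i=0: a=17 ⇒ p=17, q=1
i=1: a=2 ⇒ p=35, q=2
i=2: a=2 ⇒ p=87, q=5
i=3: a=5 ⇒ p=470, q=27
i=4: a=2 ⇒ p=1027, q=59
i=5: a=2 ⇒ p=2524, q=145
→ (2524, 145).  Check: 2524²=6370576, 303·145²=6370575, difference 1.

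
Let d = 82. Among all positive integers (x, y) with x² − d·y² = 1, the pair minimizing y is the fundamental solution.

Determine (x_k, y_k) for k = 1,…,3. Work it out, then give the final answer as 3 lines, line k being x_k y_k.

163 18
53137 5868
17322499 1912950

√82 = [9; 18, …], period ℓ=1 (odd) → k=1
i=0: a=9 ⇒ p=9, q=1
i=1: a=18 ⇒ p=163, q=18
(x₁, y₁) = (163, 18);  163² − 82·18² = 1 ✓
(163+18√82)^2 = 53137 + 5868√82
(163+18√82)^3 = 17322499 + 1912950√82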